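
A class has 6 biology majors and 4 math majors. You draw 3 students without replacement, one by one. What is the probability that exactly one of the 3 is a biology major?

One ordering (a biology major drawn first) has probability 6/10 × 4/9 × 3/8 = 72/720 = 1/10.
There are C(3,1) = 3 such orderings, each equally likely, so P = 3 × 1/10 = 3/10.

3/10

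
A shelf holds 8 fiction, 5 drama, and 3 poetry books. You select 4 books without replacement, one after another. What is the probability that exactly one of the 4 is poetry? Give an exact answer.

33/70

One ordering (poetry drawn first) has probability 3/16 × 13/15 × 12/14 × 11/13 = 5148/43680 = 33/280.
There are C(4,1) = 4 such orderings, each equally likely, so P = 4 × 33/280 = 33/70.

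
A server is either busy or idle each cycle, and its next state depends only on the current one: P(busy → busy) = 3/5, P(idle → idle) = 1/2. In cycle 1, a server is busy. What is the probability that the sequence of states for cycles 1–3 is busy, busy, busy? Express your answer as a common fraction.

9/25

Cycle 1 is given. For each transition, use the conditional probability from the current state:
P(busy | busy) = 3/5; P(busy | busy) = 3/5.
P = 3/5 × 3/5 = 9/25.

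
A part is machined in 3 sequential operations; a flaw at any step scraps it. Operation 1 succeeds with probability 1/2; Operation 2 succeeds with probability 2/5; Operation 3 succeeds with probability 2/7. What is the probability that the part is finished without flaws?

2/35

Each stage is reached only if all earlier stages succeed, so
P = 1/2 × 2/5 × 2/7 = 4/70 = 2/35.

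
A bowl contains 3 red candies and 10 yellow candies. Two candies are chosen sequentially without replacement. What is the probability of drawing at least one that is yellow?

P(no yellow) = 3/13 × 2/12 = 6/156 = 1/26.
P(at least one) = 1 − 1/26 = 25/26.

25/26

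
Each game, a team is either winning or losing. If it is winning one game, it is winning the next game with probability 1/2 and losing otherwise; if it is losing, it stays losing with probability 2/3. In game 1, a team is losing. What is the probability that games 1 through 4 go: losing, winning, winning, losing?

1/12

Game 1 is given. For each transition, use the conditional probability from the current state:
P(winning | losing) = 1/3; P(winning | winning) = 1/2; P(losing | winning) = 1/2.
P = 1/3 × 1/2 × 1/2 = 1/12.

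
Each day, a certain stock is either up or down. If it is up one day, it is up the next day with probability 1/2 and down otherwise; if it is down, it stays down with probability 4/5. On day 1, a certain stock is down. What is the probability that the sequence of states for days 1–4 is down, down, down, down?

64/125

Day 1 is given. For each transition, use the conditional probability from the current state:
P(down | down) = 4/5; P(down | down) = 4/5; P(down | down) = 4/5.
P = 4/5 × 4/5 × 4/5 = 64/125.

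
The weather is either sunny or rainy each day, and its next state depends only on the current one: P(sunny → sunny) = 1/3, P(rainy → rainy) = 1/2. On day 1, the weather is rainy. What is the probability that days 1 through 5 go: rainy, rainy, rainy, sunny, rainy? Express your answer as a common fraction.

1/12

Day 1 is given. For each transition, use the conditional probability from the current state:
P(rainy | rainy) = 1/2; P(rainy | rainy) = 1/2; P(sunny | rainy) = 1/2; P(rainy | sunny) = 2/3.
P = 1/2 × 1/2 × 1/2 × 2/3 = 2/24 = 1/12.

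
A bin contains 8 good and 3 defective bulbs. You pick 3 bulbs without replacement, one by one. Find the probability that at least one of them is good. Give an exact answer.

164/165

P(no good) = 3/11 × 2/10 × 1/9 = 6/990 = 1/165.
P(at least one) = 1 − 1/165 = 164/165.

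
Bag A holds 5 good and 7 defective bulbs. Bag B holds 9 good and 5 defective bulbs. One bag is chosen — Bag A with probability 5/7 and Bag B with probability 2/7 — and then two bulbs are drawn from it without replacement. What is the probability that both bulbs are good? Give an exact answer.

4651/21021

From Bag A: P(both good) = (5/12)(4/11) = 5/33.
From Bag B: P(both good) = (9/14)(8/13) = 36/91.
Total probability = (5/7)(5/33) + (2/7)(36/91) = 4651/21021.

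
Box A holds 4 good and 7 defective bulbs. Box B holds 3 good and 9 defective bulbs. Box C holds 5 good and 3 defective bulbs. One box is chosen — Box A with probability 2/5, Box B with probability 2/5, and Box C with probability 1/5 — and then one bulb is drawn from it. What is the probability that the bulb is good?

From Box A: P(good) = 4/11.
From Box B: P(good) = 3/12.
From Box C: P(good) = 5/8.
Total probability = (2/5)(4/11) + (2/5)(3/12) + (1/5)(5/8) = 163/440.

163/440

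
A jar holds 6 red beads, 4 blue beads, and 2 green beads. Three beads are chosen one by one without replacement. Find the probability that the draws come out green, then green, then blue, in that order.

Multiply the probability of each draw given the previous ones:
P = 2/12 × 1/11 × 4/10 = 8/1320 = 1/165.

1/165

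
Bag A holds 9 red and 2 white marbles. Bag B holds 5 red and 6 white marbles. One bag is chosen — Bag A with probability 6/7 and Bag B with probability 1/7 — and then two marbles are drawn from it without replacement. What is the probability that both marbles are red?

226/385

From Bag A: P(both red) = (9/11)(8/10) = 36/55.
From Bag B: P(both red) = (5/11)(4/10) = 2/11.
Total probability = (6/7)(36/55) + (1/7)(2/11) = 226/385.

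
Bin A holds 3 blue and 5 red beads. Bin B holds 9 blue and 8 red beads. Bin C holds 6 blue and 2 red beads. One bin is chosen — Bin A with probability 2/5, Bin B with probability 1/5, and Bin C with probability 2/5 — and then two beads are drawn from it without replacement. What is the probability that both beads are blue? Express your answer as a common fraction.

From Bin A: P(both blue) = (3/8)(2/7) = 3/28.
From Bin B: P(both blue) = (9/17)(8/16) = 9/34.
From Bin C: P(both blue) = (6/8)(5/7) = 15/28.
Total probability = (2/5)(3/28) + (1/5)(9/34) + (2/5)(15/28) = 369/1190.

369/1190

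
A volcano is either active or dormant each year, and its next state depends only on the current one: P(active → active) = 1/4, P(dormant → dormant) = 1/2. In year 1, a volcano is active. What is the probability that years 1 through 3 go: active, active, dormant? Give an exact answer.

3/16

Year 1 is given. For each transition, use the conditional probability from the current state:
P(active | active) = 1/4; P(dormant | active) = 3/4.
P = 1/4 × 3/4 = 3/16.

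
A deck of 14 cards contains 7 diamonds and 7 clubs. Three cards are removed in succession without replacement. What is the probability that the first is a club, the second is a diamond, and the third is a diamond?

Multiply the probability of each draw given the previous ones:
P = 7/14 × 7/13 × 6/12 = 294/2184 = 7/52.

7/52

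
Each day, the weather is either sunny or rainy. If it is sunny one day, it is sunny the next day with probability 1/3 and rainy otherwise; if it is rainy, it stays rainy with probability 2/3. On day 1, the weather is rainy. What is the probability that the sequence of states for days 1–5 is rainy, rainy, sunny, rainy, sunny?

Day 1 is given. For each transition, use the conditional probability from the current state:
P(rainy | rainy) = 2/3; P(sunny | rainy) = 1/3; P(rainy | sunny) = 2/3; P(sunny | rainy) = 1/3.
P = 2/3 × 1/3 × 2/3 × 1/3 = 4/81.

4/81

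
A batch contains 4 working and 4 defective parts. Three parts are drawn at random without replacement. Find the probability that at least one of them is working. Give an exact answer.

P(no working) = 4/8 × 3/7 × 2/6 = 24/336 = 1/14.
P(at least one) = 1 − 1/14 = 13/14.

13/14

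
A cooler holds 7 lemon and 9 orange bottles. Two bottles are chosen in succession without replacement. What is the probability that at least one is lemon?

P(no lemon) = 9/16 × 8/15 = 72/240 = 3/10.
P(at least one) = 1 − 3/10 = 7/10.

7/10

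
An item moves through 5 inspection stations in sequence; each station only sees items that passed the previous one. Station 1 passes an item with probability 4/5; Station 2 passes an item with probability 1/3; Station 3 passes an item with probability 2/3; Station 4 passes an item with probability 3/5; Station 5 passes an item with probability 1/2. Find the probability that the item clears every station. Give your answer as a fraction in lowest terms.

Multiplying along the chain,
P = 4/5 × 1/3 × 2/3 × 3/5 × 1/2 = 24/450 = 4/75.

4/75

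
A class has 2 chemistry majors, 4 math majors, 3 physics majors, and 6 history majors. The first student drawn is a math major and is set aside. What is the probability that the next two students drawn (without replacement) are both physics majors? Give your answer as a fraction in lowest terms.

With the first student removed, 3 physics majors remain out of 14.
P = 3/14 × 2/13 = 6/182 = 3/91.

3/91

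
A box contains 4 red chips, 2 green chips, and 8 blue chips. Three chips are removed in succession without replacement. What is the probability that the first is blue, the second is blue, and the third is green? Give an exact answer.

Multiply the probability of each draw given the previous ones:
P = 8/14 × 7/13 × 2/12 = 112/2184 = 2/39.

2/39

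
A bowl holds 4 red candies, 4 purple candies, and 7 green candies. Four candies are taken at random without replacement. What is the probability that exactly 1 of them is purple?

One ordering (purple drawn first) has probability 4/15 × 11/14 × 10/13 × 9/12 = 3960/32760 = 11/91.
There are C(4,1) = 4 such orderings, each equally likely, so P = 4 × 11/91 = 44/91.

44/91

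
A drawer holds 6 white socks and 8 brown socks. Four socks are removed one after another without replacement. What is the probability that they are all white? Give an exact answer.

P = 6/14 × 5/13 × 4/12 × 3/11 = 360/24024 = 15/1001.

15/1001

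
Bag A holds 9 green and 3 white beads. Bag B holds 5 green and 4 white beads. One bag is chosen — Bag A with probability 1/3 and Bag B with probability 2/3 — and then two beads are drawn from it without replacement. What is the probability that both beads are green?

109/297

From Bag A: P(both green) = (9/12)(8/11) = 6/11.
From Bag B: P(both green) = (5/9)(4/8) = 5/18.
Total probability = (1/3)(6/11) + (2/3)(5/18) = 109/297.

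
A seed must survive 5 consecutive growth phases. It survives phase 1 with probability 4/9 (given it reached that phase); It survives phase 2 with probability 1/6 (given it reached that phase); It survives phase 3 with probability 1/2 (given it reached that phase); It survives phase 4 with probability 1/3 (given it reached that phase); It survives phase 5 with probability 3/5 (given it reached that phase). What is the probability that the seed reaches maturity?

The events are sequential, so multiply the conditional probabilities:
P = 4/9 × 1/6 × 1/2 × 1/3 × 3/5 = 12/1620 = 1/135.

1/135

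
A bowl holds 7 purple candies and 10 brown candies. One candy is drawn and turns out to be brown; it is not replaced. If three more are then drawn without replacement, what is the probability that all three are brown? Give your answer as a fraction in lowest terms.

3/20

After the first draw, 9 of the remaining 16 candies are brown.
P = 9/16 × 8/15 × 7/14 = 504/3360 = 3/20.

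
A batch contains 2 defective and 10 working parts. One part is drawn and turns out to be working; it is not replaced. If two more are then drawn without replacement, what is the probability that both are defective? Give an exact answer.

1/55

After the first draw, 2 of the remaining 11 parts are defective.
P = 2/11 × 1/10 = 2/110 = 1/55.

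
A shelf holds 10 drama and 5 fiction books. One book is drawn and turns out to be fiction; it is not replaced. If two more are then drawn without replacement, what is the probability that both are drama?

After the first draw, 10 of the remaining 14 books are drama.
P = 10/14 × 9/13 = 90/182 = 45/91.

45/91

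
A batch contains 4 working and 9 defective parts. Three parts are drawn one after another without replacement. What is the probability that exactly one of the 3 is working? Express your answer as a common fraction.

72/143

One ordering (working drawn first) has probability 4/13 × 9/12 × 8/11 = 288/1716 = 24/143.
There are C(3,1) = 3 such orderings, each equally likely, so P = 3 × 24/143 = 72/143.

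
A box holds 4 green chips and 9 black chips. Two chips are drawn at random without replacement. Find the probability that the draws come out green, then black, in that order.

3/13

Each draw changes the counts, so multiply the conditional probabilities along the sequence:
P = 4/13 × 9/12 = 36/156 = 3/13.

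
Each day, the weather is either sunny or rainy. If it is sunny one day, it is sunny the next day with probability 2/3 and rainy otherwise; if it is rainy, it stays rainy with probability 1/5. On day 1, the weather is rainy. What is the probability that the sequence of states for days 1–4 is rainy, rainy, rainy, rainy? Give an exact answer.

Day 1 is given. For each transition, use the conditional probability from the current state:
P(rainy | rainy) = 1/5; P(rainy | rainy) = 1/5; P(rainy | rainy) = 1/5.
P = 1/5 × 1/5 × 1/5 = 1/125.

1/125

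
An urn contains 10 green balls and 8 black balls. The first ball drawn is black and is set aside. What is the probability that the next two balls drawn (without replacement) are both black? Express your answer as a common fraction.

21/136

After the first draw, 7 of the remaining 17 balls are black.
P = 7/17 × 6/16 = 42/272 = 21/136.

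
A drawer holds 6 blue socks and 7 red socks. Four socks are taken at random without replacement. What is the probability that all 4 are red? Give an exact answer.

7/143

P = 7/13 × 6/12 × 5/11 × 4/10 = 840/17160 = 7/143.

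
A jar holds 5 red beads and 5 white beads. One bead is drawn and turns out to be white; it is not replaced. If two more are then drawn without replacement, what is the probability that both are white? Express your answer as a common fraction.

After the first draw, 4 of the remaining 9 beads are white.
P = 4/9 × 3/8 = 12/72 = 1/6.

1/6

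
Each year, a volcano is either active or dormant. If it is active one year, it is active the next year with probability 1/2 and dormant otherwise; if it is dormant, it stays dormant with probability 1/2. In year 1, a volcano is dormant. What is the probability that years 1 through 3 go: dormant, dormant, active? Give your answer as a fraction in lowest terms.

1/4

Year 1 is given. For each transition, use the conditional probability from the current state:
P(dormant | dormant) = 1/2; P(active | dormant) = 1/2.
P = 1/2 × 1/2 = 1/4.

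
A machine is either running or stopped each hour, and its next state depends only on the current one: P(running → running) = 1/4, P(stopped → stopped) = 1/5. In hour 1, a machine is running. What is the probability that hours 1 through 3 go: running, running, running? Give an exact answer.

Hour 1 is given. For each transition, use the conditional probability from the current state:
P(running | running) = 1/4; P(running | running) = 1/4.
P = 1/4 × 1/4 = 1/16.

1/16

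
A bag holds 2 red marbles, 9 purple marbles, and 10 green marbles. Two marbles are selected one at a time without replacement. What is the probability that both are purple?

P = 9/21 × 8/20 = 72/420 = 6/35.

6/35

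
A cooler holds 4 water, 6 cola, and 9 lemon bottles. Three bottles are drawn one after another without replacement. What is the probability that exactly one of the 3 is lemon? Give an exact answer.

135/323

One ordering (lemon drawn first) has probability 9/19 × 10/18 × 9/17 = 810/5814 = 45/323.
There are C(3,1) = 3 such orderings, each equally likely, so P = 3 × 45/323 = 135/323.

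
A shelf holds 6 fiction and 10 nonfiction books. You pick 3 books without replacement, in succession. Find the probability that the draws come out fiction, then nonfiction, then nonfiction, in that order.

9/56

Chain rule:
P = 6/16 × 10/15 × 9/14 = 540/3360 = 9/56.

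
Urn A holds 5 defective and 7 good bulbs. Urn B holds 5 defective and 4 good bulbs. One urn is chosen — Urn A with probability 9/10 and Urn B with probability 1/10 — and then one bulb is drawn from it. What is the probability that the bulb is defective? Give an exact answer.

From Urn A: P(defective) = 5/12.
From Urn B: P(defective) = 5/9.
Total probability = (9/10)(5/12) + (1/10)(5/9) = 31/72.

31/72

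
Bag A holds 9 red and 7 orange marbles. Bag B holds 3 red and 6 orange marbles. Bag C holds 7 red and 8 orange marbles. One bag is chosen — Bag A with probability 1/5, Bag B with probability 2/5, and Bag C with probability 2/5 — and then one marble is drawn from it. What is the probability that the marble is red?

173/400

From Bag A: P(red) = 9/16.
From Bag B: P(red) = 3/9.
From Bag C: P(red) = 7/15.
Total probability = (1/5)(9/16) + (2/5)(3/9) + (2/5)(7/15) = 173/400.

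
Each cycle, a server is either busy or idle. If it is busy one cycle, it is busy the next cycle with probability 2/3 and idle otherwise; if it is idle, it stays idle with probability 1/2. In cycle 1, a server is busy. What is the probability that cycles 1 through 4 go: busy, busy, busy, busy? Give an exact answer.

8/27

Cycle 1 is given. For each transition, use the conditional probability from the current state:
P(busy | busy) = 2/3; P(busy | busy) = 2/3; P(busy | busy) = 2/3.
P = 2/3 × 2/3 × 2/3 = 8/27.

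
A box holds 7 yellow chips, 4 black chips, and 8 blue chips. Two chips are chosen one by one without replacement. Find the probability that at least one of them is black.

22/57

P(no black) = 15/19 × 14/18 = 210/342 = 35/57.
P(at least one) = 1 − 35/57 = 22/57.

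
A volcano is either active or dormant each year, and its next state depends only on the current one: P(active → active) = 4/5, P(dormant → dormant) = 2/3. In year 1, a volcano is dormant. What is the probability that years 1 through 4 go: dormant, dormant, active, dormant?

2/45

Year 1 is given. For each transition, use the conditional probability from the current state:
P(dormant | dormant) = 2/3; P(active | dormant) = 1/3; P(dormant | active) = 1/5.
P = 2/3 × 1/3 × 1/5 = 2/45.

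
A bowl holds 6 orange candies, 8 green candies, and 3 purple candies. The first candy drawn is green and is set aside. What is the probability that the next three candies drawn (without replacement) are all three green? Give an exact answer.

1/16

After the first draw, 7 of the remaining 16 candies are green.
P = 7/16 × 6/15 × 5/14 = 210/3360 = 1/16.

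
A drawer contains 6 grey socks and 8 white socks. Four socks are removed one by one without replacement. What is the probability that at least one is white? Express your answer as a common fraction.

986/1001

P(no white) = 6/14 × 5/13 × 4/12 × 3/11 = 360/24024 = 15/1001.
P(at least one) = 1 − 15/1001 = 986/1001.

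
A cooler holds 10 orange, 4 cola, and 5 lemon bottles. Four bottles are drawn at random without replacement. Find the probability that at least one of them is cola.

P(no cola) = 15/19 × 14/18 × 13/17 × 12/16 = 32760/93024 = 455/1292.
P(at least one) = 1 − 455/1292 = 837/1292.

837/1292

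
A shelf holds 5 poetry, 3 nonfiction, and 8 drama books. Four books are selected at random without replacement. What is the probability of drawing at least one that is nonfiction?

17/28

P(no nonfiction) = 13/16 × 12/15 × 11/14 × 10/13 = 17160/43680 = 11/28.
P(at least one) = 1 − 11/28 = 17/28.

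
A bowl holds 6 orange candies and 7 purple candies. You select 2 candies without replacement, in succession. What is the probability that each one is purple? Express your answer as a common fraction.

P(every draw is purple) = 7/13 × 6/12 = 42/156 = 7/26.

7/26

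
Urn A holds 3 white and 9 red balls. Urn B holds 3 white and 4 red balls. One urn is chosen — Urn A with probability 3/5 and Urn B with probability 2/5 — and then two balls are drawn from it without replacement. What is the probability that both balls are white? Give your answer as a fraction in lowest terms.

13/154

From Urn A: P(both white) = (3/12)(2/11) = 1/22.
From Urn B: P(both white) = (3/7)(2/6) = 1/7.
Total probability = (3/5)(1/22) + (2/5)(1/7) = 13/154.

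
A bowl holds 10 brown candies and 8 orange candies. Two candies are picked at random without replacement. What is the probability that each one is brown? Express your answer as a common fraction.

P(every draw is brown) = 10/18 × 9/17 = 90/306 = 5/17.

5/17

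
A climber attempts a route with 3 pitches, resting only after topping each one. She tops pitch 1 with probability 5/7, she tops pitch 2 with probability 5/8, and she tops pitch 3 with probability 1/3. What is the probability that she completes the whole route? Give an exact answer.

Each stage is reached only if all earlier stages succeed, so
P = 5/7 × 5/8 × 1/3 = 25/168.

25/168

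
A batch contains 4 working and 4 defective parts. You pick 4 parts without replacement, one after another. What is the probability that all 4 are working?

1/70

P(all working) = 4/8 × 3/7 × 2/6 × 1/5 = 24/1680 = 1/70.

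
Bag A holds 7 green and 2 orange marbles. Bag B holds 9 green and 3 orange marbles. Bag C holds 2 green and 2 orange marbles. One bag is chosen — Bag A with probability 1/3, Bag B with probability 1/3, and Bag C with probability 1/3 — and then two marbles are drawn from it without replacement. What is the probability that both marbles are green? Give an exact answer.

19/44

From Bag A: P(both green) = (7/9)(6/8) = 7/12.
From Bag B: P(both green) = (9/12)(8/11) = 6/11.
From Bag C: P(both green) = (2/4)(1/3) = 1/6.
Total probability = (1/3)(7/12) + (1/3)(6/11) + (1/3)(1/6) = 19/44.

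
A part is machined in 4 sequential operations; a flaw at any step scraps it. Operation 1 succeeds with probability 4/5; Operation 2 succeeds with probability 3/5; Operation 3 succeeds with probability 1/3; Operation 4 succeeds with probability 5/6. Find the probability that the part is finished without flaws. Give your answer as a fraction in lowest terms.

2/15

Each stage is reached only if all earlier stages succeed, so
P = 4/5 × 3/5 × 1/3 × 5/6 = 60/450 = 2/15.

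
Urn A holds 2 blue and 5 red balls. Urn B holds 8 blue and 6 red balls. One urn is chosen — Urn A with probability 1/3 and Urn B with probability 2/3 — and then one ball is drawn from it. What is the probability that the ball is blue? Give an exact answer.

From Urn A: P(blue) = 2/7.
From Urn B: P(blue) = 8/14.
Total probability = (1/3)(2/7) + (2/3)(8/14) = 10/21.

10/21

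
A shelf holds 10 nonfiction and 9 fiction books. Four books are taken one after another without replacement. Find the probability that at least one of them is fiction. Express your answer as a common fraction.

611/646

P(no fiction) = 10/19 × 9/18 × 8/17 × 7/16 = 5040/93024 = 35/646.
P(at least one) = 1 − 35/646 = 611/646.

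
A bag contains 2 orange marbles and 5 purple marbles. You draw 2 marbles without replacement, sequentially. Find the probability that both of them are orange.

P(all orange) = 2/7 × 1/6 = 2/42 = 1/21.

1/21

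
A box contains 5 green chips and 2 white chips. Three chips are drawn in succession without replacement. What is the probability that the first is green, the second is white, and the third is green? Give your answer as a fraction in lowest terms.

Each draw changes the counts, so multiply the conditional probabilities along the sequence:
P = 5/7 × 2/6 × 4/5 = 40/210 = 4/21.

4/21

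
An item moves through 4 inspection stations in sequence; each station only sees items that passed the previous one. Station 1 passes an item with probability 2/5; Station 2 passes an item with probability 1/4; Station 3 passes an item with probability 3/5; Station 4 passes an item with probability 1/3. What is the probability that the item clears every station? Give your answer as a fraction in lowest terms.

Each stage is reached only if all earlier stages succeed, so
P = 2/5 × 1/4 × 3/5 × 1/3 = 6/300 = 1/50.

1/50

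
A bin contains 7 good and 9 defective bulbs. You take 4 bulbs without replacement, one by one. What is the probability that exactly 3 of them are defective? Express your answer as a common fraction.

21/65

One ordering (defective drawn first) has probability 9/16 × 8/15 × 7/14 × 7/13 = 3528/43680 = 21/260.
There are C(4,3) = 4 such orderings, each equally likely, so P = 4 × 21/260 = 21/65.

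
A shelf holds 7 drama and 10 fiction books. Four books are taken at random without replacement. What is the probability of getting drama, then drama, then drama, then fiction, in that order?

Each draw changes the counts, so multiply the conditional probabilities along the sequence:
P = 7/17 × 6/16 × 5/15 × 10/14 = 2100/57120 = 5/136.

5/136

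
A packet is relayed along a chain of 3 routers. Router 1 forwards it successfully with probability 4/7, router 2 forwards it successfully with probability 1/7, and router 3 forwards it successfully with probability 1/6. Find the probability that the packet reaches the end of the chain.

2/147

Each stage is reached only if all earlier stages succeed, so
P = 4/7 × 1/7 × 1/6 = 4/294 = 2/147.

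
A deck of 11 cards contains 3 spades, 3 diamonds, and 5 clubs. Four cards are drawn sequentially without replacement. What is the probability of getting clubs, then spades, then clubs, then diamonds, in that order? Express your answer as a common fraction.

Chain rule:
P = 5/11 × 3/10 × 4/9 × 3/8 = 180/7920 = 1/44.

1/44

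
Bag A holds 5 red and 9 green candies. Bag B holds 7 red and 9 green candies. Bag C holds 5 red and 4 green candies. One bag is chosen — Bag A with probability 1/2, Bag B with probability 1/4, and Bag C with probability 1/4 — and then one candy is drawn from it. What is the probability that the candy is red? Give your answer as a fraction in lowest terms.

1721/4032

From Bag A: P(red) = 5/14.
From Bag B: P(red) = 7/16.
From Bag C: P(red) = 5/9.
Total probability = (1/2)(5/14) + (1/4)(7/16) + (1/4)(5/9) = 1721/4032.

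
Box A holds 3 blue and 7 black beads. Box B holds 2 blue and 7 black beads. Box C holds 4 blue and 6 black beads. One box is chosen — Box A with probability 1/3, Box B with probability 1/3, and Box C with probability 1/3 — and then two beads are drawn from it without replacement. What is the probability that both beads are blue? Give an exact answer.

From Box A: P(both blue) = (3/10)(2/9) = 1/15.
From Box B: P(both blue) = (2/9)(1/8) = 1/36.
From Box C: P(both blue) = (4/10)(3/9) = 2/15.
Total probability = (1/3)(1/15) + (1/3)(1/36) + (1/3)(2/15) = 41/540.

41/540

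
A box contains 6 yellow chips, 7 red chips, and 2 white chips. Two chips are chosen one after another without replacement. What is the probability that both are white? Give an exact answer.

1/105

P(every draw is white) = 2/15 × 1/14 = 2/210 = 1/105.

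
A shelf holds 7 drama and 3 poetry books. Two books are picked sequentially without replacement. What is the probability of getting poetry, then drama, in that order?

Chain rule:
P = 3/10 × 7/9 = 21/90 = 7/30.

7/30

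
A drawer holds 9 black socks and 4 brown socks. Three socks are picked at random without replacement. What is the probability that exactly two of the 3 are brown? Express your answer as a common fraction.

One ordering (brown drawn first) has probability 4/13 × 3/12 × 9/11 = 108/1716 = 9/143.
There are C(3,2) = 3 such orderings, each equally likely, so P = 3 × 9/143 = 27/143.

27/143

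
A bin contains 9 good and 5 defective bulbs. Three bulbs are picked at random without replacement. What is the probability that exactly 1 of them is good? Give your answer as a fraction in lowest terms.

One ordering (good drawn first) has probability 9/14 × 5/13 × 4/12 = 180/2184 = 15/182.
There are C(3,1) = 3 such orderings, each equally likely, so P = 3 × 15/182 = 45/182.

45/182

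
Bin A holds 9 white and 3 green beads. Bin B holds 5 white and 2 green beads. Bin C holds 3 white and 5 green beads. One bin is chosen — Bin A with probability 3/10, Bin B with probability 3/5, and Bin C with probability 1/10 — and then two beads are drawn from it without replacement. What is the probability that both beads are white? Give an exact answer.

From Bin A: P(both white) = (9/12)(8/11) = 6/11.
From Bin B: P(both white) = (5/7)(4/6) = 10/21.
From Bin C: P(both white) = (3/8)(2/7) = 3/28.
Total probability = (3/10)(6/11) + (3/5)(10/21) + (1/10)(3/28) = 1417/3080.

1417/3080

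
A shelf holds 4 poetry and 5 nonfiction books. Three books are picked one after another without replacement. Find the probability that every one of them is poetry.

P(all poetry) = 4/9 × 3/8 × 2/7 = 24/504 = 1/21.

1/21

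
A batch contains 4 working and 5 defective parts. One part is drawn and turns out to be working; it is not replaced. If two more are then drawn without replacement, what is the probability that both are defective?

5/14

After the first draw, 5 of the remaining 8 parts are defective.
P = 5/8 × 4/7 = 20/56 = 5/14.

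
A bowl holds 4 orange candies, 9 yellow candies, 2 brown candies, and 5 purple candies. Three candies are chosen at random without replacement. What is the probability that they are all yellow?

P(every draw is yellow) = 9/20 × 8/19 × 7/18 = 504/6840 = 7/95.

7/95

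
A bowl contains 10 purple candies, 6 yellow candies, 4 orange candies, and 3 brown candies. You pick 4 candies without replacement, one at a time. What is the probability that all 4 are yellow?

3/1771

P(every draw is yellow) = 6/23 × 5/22 × 4/21 × 3/20 = 360/212520 = 3/1771.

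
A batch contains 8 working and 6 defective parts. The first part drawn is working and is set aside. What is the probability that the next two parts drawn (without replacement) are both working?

7/26

After the first draw, 7 of the remaining 13 parts are working.
P = 7/13 × 6/12 = 42/156 = 7/26.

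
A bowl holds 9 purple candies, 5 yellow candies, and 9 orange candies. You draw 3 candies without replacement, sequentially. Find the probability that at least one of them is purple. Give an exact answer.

P(no purple) = 14/23 × 13/22 × 12/21 = 2184/10626 = 52/253.
P(at least one) = 1 − 52/253 = 201/253.

201/253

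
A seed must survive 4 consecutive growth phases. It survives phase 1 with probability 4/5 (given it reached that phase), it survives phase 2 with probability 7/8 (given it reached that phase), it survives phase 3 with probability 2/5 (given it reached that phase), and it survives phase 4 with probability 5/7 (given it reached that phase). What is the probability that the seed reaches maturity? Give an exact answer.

1/5

Multiplying along the chain,
P = 4/5 × 7/8 × 2/5 × 5/7 = 280/1400 = 1/5.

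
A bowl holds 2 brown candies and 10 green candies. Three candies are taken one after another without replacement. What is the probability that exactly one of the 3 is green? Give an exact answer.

One ordering (green drawn first) has probability 10/12 × 2/11 × 1/10 = 20/1320 = 1/66.
There are C(3,1) = 3 such orderings, each equally likely, so P = 3 × 1/66 = 1/22.

1/22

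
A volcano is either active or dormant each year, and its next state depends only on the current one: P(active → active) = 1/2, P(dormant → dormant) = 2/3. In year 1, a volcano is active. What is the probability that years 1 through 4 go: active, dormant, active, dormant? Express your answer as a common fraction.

1/12

Year 1 is given. For each transition, use the conditional probability from the current state:
P(dormant | active) = 1/2; P(active | dormant) = 1/3; P(dormant | active) = 1/2.
P = 1/2 × 1/3 × 1/2 = 1/12.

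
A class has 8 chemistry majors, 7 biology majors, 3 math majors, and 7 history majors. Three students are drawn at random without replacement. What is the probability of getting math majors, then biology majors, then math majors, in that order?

7/2300

Chain rule:
P = 3/25 × 7/24 × 2/23 = 42/13800 = 7/2300.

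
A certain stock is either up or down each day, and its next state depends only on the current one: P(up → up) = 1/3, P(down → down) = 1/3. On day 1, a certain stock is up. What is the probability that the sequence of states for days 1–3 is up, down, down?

Day 1 is given. For each transition, use the conditional probability from the current state:
P(down | up) = 2/3; P(down | down) = 1/3.
P = 2/3 × 1/3 = 2/9.

2/9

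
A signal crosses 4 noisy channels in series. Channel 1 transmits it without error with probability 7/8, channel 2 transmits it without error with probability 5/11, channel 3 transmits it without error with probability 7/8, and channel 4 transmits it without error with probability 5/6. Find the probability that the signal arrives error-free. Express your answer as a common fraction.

1225/4224

Multiplying along the chain,
P = 7/8 × 5/11 × 7/8 × 5/6 = 1225/4224.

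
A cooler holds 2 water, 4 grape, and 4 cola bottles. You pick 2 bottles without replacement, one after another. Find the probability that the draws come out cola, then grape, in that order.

8/45

Each draw changes the counts, so multiply the conditional probabilities along the sequence:
P = 4/10 × 4/9 = 16/90 = 8/45.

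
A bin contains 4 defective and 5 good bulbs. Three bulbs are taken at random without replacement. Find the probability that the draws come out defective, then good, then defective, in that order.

5/42

Each draw changes the counts, so multiply the conditional probabilities along the sequence:
P = 4/9 × 5/8 × 3/7 = 60/504 = 5/42.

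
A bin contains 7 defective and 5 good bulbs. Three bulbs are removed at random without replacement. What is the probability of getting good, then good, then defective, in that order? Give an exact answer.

Chain rule:
P = 5/12 × 4/11 × 7/10 = 140/1320 = 7/66.

7/66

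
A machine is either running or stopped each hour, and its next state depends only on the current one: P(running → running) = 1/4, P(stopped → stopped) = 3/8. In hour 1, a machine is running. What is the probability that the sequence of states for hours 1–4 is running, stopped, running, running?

15/128

Hour 1 is given. For each transition, use the conditional probability from the current state:
P(stopped | running) = 3/4; P(running | stopped) = 5/8; P(running | running) = 1/4.
P = 3/4 × 5/8 × 1/4 = 15/128.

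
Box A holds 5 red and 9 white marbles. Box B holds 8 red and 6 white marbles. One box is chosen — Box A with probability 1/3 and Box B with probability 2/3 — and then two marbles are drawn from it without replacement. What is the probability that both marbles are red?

22/91

From Box A: P(both red) = (5/14)(4/13) = 10/91.
From Box B: P(both red) = (8/14)(7/13) = 4/13.
Total probability = (1/3)(10/91) + (2/3)(4/13) = 22/91.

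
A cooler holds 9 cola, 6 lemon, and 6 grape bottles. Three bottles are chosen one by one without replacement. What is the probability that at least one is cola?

P(no cola) = 12/21 × 11/20 × 10/19 = 1320/7980 = 22/133.
P(at least one) = 1 − 22/133 = 111/133.

111/133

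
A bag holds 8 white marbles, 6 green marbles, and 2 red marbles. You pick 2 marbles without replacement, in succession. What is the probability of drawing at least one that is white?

P(no white) = 8/16 × 7/15 = 56/240 = 7/30.
P(at least one) = 1 − 7/30 = 23/30.

23/30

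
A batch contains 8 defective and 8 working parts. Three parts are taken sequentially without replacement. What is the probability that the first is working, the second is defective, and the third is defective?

2/15

Each draw changes the counts, so multiply the conditional probabilities along the sequence:
P = 8/16 × 8/15 × 7/14 = 448/3360 = 2/15.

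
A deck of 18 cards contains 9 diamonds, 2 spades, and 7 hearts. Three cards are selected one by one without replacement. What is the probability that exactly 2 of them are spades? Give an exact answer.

1/51

One ordering (spades drawn first) has probability 2/18 × 1/17 × 16/16 = 32/4896 = 1/153.
There are C(3,2) = 3 such orderings, each equally likely, so P = 3 × 1/153 = 1/51.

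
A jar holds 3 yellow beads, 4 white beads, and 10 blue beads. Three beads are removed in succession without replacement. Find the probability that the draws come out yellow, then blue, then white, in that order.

1/34

Each draw changes the counts, so multiply the conditional probabilities along the sequence:
P = 3/17 × 10/16 × 4/15 = 120/4080 = 1/34.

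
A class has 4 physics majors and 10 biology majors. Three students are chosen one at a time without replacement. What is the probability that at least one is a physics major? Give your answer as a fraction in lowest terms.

61/91

P(no physics majors) = 10/14 × 9/13 × 8/12 = 720/2184 = 30/91.
P(at least one) = 1 − 30/91 = 61/91.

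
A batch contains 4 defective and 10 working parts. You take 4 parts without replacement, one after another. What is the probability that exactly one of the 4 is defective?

One ordering (defective drawn first) has probability 4/14 × 10/13 × 9/12 × 8/11 = 2880/24024 = 120/1001.
There are C(4,1) = 4 such orderings, each equally likely, so P = 4 × 120/1001 = 480/1001.

480/1001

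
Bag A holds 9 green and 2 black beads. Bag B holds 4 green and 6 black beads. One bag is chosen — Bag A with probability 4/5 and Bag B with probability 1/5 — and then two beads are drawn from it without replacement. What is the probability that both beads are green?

From Bag A: P(both green) = (9/11)(8/10) = 36/55.
From Bag B: P(both green) = (4/10)(3/9) = 2/15.
Total probability = (4/5)(36/55) + (1/5)(2/15) = 454/825.

454/825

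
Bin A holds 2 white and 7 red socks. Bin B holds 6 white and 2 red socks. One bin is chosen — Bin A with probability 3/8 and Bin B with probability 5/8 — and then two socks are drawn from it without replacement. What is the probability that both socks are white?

29/84

From Bin A: P(both white) = (2/9)(1/8) = 1/36.
From Bin B: P(both white) = (6/8)(5/7) = 15/28.
Total probability = (3/8)(1/36) + (5/8)(15/28) = 29/84.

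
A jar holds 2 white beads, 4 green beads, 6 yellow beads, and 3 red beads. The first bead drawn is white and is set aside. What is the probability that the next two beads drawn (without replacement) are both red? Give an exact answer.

With the first bead removed, 3 red remain out of 14.
P = 3/14 × 2/13 = 6/182 = 3/91.

3/91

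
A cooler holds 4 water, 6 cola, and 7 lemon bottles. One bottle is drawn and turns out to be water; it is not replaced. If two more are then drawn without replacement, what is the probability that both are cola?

With the first bottle removed, 6 cola remain out of 16.
P = 6/16 × 5/15 = 30/240 = 1/8.

1/8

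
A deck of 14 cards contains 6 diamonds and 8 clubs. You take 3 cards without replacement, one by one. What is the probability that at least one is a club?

P(no clubs) = 6/14 × 5/13 × 4/12 = 120/2184 = 5/91.
P(at least one) = 1 − 5/91 = 86/91.

86/91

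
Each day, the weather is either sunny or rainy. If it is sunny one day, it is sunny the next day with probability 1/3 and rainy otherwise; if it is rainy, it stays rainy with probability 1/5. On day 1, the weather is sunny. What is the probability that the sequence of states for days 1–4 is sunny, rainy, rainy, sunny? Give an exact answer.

8/75

Day 1 is given. For each transition, use the conditional probability from the current state:
P(rainy | sunny) = 2/3; P(rainy | rainy) = 1/5; P(sunny | rainy) = 4/5.
P = 2/3 × 1/5 × 4/5 = 8/75.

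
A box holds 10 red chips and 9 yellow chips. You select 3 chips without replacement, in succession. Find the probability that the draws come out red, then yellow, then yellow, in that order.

40/323

Multiply the probability of each draw given the previous ones:
P = 10/19 × 9/18 × 8/17 = 720/5814 = 40/323.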